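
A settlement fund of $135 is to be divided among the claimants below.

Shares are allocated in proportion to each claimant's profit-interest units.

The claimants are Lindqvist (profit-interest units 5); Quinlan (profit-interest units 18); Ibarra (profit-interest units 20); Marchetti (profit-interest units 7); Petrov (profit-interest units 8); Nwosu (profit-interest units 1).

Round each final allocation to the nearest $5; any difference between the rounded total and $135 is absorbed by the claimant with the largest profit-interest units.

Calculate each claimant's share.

Lindqvist: $10 · Quinlan: $40 · Ibarra: $50 · Marchetti: $15 · Petrov: $20 · Nwosu: $0

Profit-interest units total: 5 + 18 + 20 + 7 + 8 + 1 = 59.
Pro-rata amounts: Lindqvist 11.44; Quinlan 41.19; Ibarra 45.76; Marchetti 16.02; Petrov 18.31; Nwosu 2.29.
After rounding ($5): Lindqvist $10; Quinlan $40; Ibarra $45; Marchetti $15; Petrov $20; Nwosu $0. Sum = $130.
Difference $135 − $130 = +$5 applied to largest profit-interest units (Ibarra): Ibarra becomes $50.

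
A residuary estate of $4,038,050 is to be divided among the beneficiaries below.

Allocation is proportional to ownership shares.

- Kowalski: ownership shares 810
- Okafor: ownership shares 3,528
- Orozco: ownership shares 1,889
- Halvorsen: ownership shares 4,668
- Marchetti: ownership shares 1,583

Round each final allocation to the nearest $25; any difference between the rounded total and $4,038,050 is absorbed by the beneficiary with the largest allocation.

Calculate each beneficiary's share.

Kowalski: $262,125 | Okafor: $1,141,700 | Orozco: $611,300 | Halvorsen: $1,510,650 | Marchetti: $512,275

Combined ownership shares = 12,478.
Unrounded shares: Kowalski 810/12,478 × $4,038,050 = 262,126.98; Okafor 3,528/12,478 × $4,038,050 = 1,141,708.64; Orozco 1,889/12,478 × $4,038,050 = 611,306.01; Halvorsen 4,668/12,478 × $4,038,050 = 1,510,628.10; Marchetti 1,583/12,478 × $4,038,050 = 512,280.27.
After rounding ($25): Kowalski $262,125; Okafor $1,141,700; Orozco $611,300; Halvorsen $1,510,625; Marchetti $512,275. Sum = $4,038,025.
Difference $4,038,050 − $4,038,025 = +$25 applied to largest allocation (Halvorsen): Halvorsen becomes $1,510,650.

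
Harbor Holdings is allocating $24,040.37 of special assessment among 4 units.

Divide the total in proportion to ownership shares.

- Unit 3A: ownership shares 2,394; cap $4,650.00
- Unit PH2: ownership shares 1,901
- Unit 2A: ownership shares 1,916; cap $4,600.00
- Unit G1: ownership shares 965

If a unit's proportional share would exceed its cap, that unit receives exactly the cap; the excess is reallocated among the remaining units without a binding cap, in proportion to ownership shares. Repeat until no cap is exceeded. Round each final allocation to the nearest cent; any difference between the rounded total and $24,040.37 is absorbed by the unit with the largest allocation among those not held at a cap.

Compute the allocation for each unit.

Unit 3A: $4,650.00 | Unit PH2: $9,810.36 | Unit 2A: $4,600.00 | Unit G1: $4,980.01

Ownership shares total: 7,176.
Unconstrained shares: Unit 3A 8,020.1569; Unit PH2 6,368.5540; Unit 2A 6,418.8056; Unit G1 3,232.8535.
Capped: Unit 3A ($4,650.00), Unit 2A ($4,600.00); balance $14,790.37 reallocated over remaining ownership shares 2,866.
Remaining shares: Unit PH2 9,810.3606 → $9,810.36; Unit G1 4,980.0094 → $4,980.01.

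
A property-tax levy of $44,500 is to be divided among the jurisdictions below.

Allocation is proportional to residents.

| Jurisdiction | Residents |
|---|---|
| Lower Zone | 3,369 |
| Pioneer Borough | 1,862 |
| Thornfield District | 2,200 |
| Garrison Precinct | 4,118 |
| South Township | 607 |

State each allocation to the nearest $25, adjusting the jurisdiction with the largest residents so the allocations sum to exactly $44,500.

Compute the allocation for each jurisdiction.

Total residents = 3,369 + 1,862 + 2,200 + 4,118 + 607 = 12,156.
Proportional shares: Lower Zone 12,333.05; Pioneer Borough 6,816.30; Thornfield District 8,053.64; Garrison Precinct 15,074.94; South Township 2,222.07.
After rounding ($25): Lower Zone $12,325; Pioneer Borough $6,825; Thornfield District $8,050; Garrison Precinct $15,075; South Township $2,225. Sum = $44,500.
Rounded total matches; no reconciliation needed.

Lower Zone: $12,325; Pioneer Borough: $6,825; Thornfield District: $8,050; Garrison Precinct: $15,075; South Township: $2,225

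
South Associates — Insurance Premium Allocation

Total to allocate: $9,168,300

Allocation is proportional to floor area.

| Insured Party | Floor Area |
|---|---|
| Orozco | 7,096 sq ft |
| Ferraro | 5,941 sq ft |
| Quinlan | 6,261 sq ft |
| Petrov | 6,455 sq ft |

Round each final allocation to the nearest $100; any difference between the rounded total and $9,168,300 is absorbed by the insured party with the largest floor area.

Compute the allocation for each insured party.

Orozco: $2,526,300 | Ferraro: $2,115,000 | Quinlan: $2,229,000 | Petrov: $2,298,000

Floor area total: 25,753.
Proportional shares: Orozco 7,096/25,753 × $9,168,300 = 2,526,239.93; Ferraro 5,941/25,753 × $9,168,300 = 2,115,049.52; Quinlan 6,261/25,753 × $9,168,300 = 2,228,972.40; Petrov 6,455/25,753 × $9,168,300 = 2,298,038.15.
At nearest $100: Orozco $2,526,200; Ferraro $2,115,000; Quinlan $2,229,000; Petrov $2,298,000. Sum = $9,168,200.
Difference $9,168,300 − $9,168,200 = +$100 applied to largest floor area (Orozco): Orozco becomes $2,526,300.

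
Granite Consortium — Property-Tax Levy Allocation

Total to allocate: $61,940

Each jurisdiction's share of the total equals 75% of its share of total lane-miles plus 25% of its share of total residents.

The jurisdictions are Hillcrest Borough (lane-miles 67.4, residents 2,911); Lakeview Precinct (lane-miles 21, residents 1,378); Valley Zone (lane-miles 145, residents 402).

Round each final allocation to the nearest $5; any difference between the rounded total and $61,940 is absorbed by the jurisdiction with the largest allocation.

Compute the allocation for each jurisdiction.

Hillcrest Borough: $23,025 · Lakeview Precinct: $8,730 · Valley Zone: $30,185

Lane-miles total 233.4; residents total 4,691.
Combined weights (75% lane-miles + 25% residents): Hillcrest Borough 0.3717; Lakeview Precinct 0.1409; Valley Zone 0.4874.
Raw shares: Hillcrest Borough 23,024.24; Lakeview Precinct 8,728.54; Valley Zone 30,187.22.
After rounding ($5): Hillcrest Borough $23,025; Lakeview Precinct $8,730; Valley Zone $30,185. Sum = $61,940.
Rounded total matches; no reconciliation needed.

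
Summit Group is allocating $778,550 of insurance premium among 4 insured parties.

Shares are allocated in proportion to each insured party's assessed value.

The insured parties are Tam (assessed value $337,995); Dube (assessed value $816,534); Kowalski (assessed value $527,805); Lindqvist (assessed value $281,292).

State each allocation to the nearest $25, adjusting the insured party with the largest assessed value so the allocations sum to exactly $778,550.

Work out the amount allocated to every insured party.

Combined assessed value = 337,995 + 816,534 + 527,805 + 281,292 = 1,963,626.
Unrounded shares: Tam 134,010.25; Dube 323,744.21; Kowalski 209,267.23; Lindqvist 111,528.31.
At nearest $25: Tam $134,000; Dube $323,750; Kowalski $209,275; Lindqvist $111,525. Sum = $778,550.
Rounded total matches; no reconciliation needed.

Tam: $134,000 | Dube: $323,750 | Kowalski: $209,275 | Lindqvist: $111,525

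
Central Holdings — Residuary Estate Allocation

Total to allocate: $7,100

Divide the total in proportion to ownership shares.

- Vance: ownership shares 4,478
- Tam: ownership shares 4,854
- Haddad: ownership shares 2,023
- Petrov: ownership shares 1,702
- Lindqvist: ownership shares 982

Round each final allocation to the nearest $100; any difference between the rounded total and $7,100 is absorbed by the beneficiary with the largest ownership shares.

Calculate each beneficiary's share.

Vance: $2,300 · Tam: $2,400 · Haddad: $1,000 · Petrov: $900 · Lindqvist: $500

Ownership shares total: 14,039.
Raw shares: Vance 4,478/14,039 × $7,100 = 2,264.68; Tam 4,854/14,039 × $7,100 = 2,454.83; Haddad 2,023/14,039 × $7,100 = 1,023.10; Petrov 1,702/14,039 × $7,100 = 860.76; Lindqvist 982/14,039 × $7,100 = 496.63.
After rounding ($100): Vance $2,300; Tam $2,500; Haddad $1,000; Petrov $900; Lindqvist $500. Sum = $7,200.
Difference $7,100 − $7,200 = −$100 applied to largest ownership shares (Tam): Tam becomes $2,400.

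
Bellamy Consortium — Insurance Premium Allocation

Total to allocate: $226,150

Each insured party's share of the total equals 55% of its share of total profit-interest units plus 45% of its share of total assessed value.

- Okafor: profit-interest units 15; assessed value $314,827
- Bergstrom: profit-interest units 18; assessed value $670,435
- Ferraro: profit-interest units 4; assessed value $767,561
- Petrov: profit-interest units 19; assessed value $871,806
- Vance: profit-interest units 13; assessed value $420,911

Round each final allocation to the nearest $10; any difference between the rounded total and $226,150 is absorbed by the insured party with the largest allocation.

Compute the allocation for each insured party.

Totals — profit-interest units 69, assessed value 3,045,540.
Combined weights (55% profit-interest units + 45% assessed value): Okafor 0.1661; Bergstrom 0.2425; Ferraro 0.1453; Petrov 0.2803; Vance 0.1658.
Unrounded shares: Okafor 37,559.70; Bergstrom 54,850.37; Ferraro 32,858.83; Petrov 63,381.87; Vance 37,499.23.
At nearest $10: Okafor $37,560; Bergstrom $54,850; Ferraro $32,860; Petrov $63,380; Vance $37,500. Sum = $226,150.
Rounded total matches; no reconciliation needed.

Okafor: $37,560 · Bergstrom: $54,850 · Ferraro: $32,860 · Petrov: $63,380 · Vance: $37,500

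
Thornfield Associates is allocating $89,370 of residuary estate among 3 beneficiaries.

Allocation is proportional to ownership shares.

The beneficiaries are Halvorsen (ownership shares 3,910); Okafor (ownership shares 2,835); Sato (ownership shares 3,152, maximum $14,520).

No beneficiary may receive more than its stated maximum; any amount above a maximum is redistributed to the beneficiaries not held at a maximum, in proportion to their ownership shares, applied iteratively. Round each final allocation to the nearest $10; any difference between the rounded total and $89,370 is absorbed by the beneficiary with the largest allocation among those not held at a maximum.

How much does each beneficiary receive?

Halvorsen: $43,390; Okafor: $31,460; Sato: $14,520

Sum of ownership shares: 9,897.
Pro-rata shares before constraints: Halvorsen 35,307.34; Okafor 25,600.08; Sato 28,462.59.
Cap binds for Sato ($14,520); balance $74,850 reallocated over remaining ownership shares 6,745.
Redistributed shares: Halvorsen 43,389.70 → $43,390; Okafor 31,460.30 → $31,460.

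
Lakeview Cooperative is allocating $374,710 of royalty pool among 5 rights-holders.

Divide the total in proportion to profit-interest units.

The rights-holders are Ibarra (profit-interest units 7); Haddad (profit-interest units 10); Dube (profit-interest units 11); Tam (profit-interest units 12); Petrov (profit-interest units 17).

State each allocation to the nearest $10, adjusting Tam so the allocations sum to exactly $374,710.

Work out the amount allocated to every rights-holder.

Ibarra: $46,020; Haddad: $65,740; Dube: $72,310; Tam: $78,880; Petrov: $111,760

Profit-interest units total: 57.
Proportional shares: Ibarra 7/57 × $374,710 = 46,017.02; Haddad 10/57 × $374,710 = 65,738.60; Dube 11/57 × $374,710 = 72,312.46; Tam 12/57 × $374,710 = 78,886.32; Petrov 17/57 × $374,710 = 111,755.61.
After rounding ($10): Ibarra $46,020; Haddad $65,740; Dube $72,310; Tam $78,890; Petrov $111,760. Sum = $374,720.
Difference $374,710 − $374,720 = −$10 applied to Tam: Tam becomes $78,880.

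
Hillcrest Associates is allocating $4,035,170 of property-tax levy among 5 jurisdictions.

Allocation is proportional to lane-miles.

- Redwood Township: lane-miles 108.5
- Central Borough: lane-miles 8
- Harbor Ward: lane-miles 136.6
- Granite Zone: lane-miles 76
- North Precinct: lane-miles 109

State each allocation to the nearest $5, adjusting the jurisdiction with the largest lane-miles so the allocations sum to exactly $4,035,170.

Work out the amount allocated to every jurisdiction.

Redwood Township: $999,350; Central Borough: $73,685; Harbor Ward: $1,258,175; Granite Zone: $700,005; North Precinct: $1,003,955

Combined lane-miles = 438.1.
Unrounded shares: Redwood Township 108.5/438.1 × $4,035,170 = 999,351.62; Central Borough 8/438.1 × $4,035,170 = 73,684.91; Harbor Ward 136.6/438.1 × $4,035,170 = 1,258,169.87; Granite Zone 76/438.1 × $4,035,170 = 700,006.67; North Precinct 109/438.1 × $4,035,170 = 1,003,956.93.
Rounded to nearest $5: Redwood Township $999,350; Central Borough $73,685; Harbor Ward $1,258,170; Granite Zone $700,005; North Precinct $1,003,955. Sum = $4,035,165.
Difference $4,035,170 − $4,035,165 = +$5 applied to largest lane-miles (Harbor Ward): Harbor Ward becomes $1,258,175.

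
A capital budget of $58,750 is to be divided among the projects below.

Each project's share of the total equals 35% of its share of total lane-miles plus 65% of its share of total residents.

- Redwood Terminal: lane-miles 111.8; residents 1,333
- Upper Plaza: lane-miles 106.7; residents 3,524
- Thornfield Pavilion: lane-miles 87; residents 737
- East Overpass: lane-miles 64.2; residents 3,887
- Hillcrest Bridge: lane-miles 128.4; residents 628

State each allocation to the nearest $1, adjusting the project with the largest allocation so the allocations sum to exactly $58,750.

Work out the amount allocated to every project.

Lane-miles total 498.1; residents total 10,109.
Composite weights (35% lane-miles + 65% residents): Redwood Terminal 0.1643; Upper Plaza 0.3016; Thornfield Pavilion 0.1085; East Overpass 0.2950; Hillcrest Bridge 0.1306.
Unrounded shares: Redwood Terminal 9,650.82; Upper Plaza 17,716.95; Thornfield Pavilion 6,375.60; East Overpass 17,333.73; Hillcrest Bridge 7,672.91.
After rounding ($1): Redwood Terminal $9,651; Upper Plaza $17,717; Thornfield Pavilion $6,376; East Overpass $17,334; Hillcrest Bridge $7,673. Sum = $58,751.
Difference $58,750 − $58,751 = −$1 applied to largest allocation (Upper Plaza): Upper Plaza becomes $17,716.

Redwood Terminal: $9,651 · Upper Plaza: $17,716 · Thornfield Pavilion: $6,376 · East Overpass: $17,334 · Hillcrest Bridge: $7,673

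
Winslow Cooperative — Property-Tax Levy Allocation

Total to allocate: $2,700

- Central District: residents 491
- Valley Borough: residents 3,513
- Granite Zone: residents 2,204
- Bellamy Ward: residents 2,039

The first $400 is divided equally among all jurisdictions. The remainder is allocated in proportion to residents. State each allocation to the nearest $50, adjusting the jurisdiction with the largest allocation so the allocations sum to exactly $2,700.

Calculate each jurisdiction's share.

$400 shared equally gives $100 per jurisdiction.
Remainder $2,300 by residents (total 8,247): Central District 136.93 → $150; Valley Borough 979.74 → $1,000; Granite Zone 614.67 → $600; Bellamy Ward 568.66 → $550.
Totals: Central District $100 + $150 = $250; Valley Borough $100 + $1,000 = $1,100; Granite Zone $100 + $600 = $700; Bellamy Ward $100 + $550 = $650.

Central District: $250 | Valley Borough: $1,100 | Granite Zone: $700 | Bellamy Ward: $650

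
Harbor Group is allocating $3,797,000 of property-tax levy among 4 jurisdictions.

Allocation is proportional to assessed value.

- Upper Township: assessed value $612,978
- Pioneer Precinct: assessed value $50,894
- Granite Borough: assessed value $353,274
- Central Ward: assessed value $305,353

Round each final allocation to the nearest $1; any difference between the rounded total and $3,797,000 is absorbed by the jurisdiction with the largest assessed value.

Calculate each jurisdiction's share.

Upper Township: $1,759,908 | Pioneer Precinct: $146,121 | Granite Borough: $1,014,278 | Central Ward: $876,693

Assessed value total: 1,322,499.
Raw shares: Upper Township 612,978/1,322,499 × $3,797,000 = 1,759,908.68; Pioneer Precinct 50,894/1,322,499 × $3,797,000 = 146,120.73; Granite Borough 353,274/1,322,499 × $3,797,000 = 1,014,277.80; Central Ward 305,353/1,322,499 × $3,797,000 = 876,692.79.
At nearest $1: Upper Township $1,759,909; Pioneer Precinct $146,121; Granite Borough $1,014,278; Central Ward $876,693. Sum = $3,797,001.
Difference $3,797,000 − $3,797,001 = −$1 applied to largest assessed value (Upper Township): Upper Township becomes $1,759,908.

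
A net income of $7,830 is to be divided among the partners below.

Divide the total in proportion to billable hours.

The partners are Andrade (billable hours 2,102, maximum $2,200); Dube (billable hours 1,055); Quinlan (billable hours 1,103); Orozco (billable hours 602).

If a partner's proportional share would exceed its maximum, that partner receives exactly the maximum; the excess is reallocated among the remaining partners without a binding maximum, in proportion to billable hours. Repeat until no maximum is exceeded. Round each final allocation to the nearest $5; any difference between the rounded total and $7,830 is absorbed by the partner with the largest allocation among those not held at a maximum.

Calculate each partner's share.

Total billable hours = 4,862.
Proportional shares (ignoring caps): Andrade 3,385.16; Dube 1,699.02; Quinlan 1,776.32; Orozco 969.49.
Cap binds for Andrade ($2,200); residual $5,630 reallocated over remaining billable hours 2,760.
Redistributed shares: Dube 2,152.05 → $2,150; Quinlan 2,249.96 → $2,250; Orozco 1,227.99 → $1,230.

Andrade: $2,200; Dube: $2,150; Quinlan: $2,250; Orozco: $1,230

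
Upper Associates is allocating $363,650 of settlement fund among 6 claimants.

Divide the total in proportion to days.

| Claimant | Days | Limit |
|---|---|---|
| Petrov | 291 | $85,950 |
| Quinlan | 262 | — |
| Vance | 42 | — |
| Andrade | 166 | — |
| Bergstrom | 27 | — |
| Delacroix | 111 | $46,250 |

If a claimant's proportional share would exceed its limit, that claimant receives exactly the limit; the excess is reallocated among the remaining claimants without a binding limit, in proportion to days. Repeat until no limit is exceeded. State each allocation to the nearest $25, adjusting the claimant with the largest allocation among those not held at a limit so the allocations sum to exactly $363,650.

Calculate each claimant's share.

Petrov: $85,950 | Quinlan: $122,025 | Vance: $19,550 | Andrade: $77,300 | Bergstrom: $12,575 | Delacroix: $46,250

Total days = 899.
Unconstrained shares: Petrov 117,710.96; Quinlan 105,980.31; Vance 16,989.21; Andrade 67,147.83; Bergstrom 10,921.64; Delacroix 44,900.06.
Cap binds for Petrov ($85,950); remaining pool $277,700 reallocated over remaining days 608.
Cap binds for Delacroix ($46,250); remaining pool $231,450 reallocated over remaining days 497.
Shares after redistribution: Quinlan 122,011.87 → $122,000; Vance 19,559.15 → $19,550; Andrade 77,305.23 → $77,300; Bergstrom 12,573.74 → $12,575.
Rounding difference +$25 applied to Quinlan → $122,025.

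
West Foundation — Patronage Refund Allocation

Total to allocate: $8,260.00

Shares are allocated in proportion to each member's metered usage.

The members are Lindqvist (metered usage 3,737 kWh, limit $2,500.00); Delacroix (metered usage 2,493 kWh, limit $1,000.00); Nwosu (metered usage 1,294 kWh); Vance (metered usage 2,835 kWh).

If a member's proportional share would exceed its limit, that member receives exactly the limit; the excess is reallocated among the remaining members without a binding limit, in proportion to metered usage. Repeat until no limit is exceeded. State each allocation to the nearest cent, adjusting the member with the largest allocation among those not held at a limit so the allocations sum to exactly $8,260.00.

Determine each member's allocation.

Lindqvist: $2,500.00 | Delacroix: $1,000.00 | Nwosu: $1,491.75 | Vance: $3,268.25

Combined metered usage = 10,359.
Pro-rata shares before constraints: Lindqvist 2,979.7876; Delacroix 1,987.8540; Nwosu 1,031.8023; Vance 2,260.5560.
Held at cap: Lindqvist ($2,500.00), Delacroix ($1,000.00); residual $4,760.00 reallocated over remaining metered usage 4,129.
Shares after redistribution: Nwosu 1,491.7510 → $1,491.75; Vance 3,268.2490 → $3,268.25.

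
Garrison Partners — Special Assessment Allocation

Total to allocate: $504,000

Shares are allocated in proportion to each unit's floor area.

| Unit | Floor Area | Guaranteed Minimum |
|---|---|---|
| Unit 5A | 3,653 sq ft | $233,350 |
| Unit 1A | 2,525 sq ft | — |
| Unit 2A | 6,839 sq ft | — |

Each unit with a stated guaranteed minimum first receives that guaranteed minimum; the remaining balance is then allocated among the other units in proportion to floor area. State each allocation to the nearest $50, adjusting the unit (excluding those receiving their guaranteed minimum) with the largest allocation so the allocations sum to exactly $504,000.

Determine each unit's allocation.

Minimums first: Unit 5A $233,350. Residual $270,650.
Residual split over remaining floor area 9,364: Unit 1A 72,980.70 → $73,000; Unit 2A 197,669.30 → $197,650.

Unit 5A: $233,350; Unit 1A: $73,000; Unit 2A: $197,650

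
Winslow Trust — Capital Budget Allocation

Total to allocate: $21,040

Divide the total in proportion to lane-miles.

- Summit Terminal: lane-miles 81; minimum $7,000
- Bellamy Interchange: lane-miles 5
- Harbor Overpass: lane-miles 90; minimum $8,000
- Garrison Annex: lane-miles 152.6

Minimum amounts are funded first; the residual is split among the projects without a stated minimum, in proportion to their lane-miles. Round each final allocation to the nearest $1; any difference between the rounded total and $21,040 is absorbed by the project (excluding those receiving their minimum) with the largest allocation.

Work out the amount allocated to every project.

Summit Terminal: $7,000 · Bellamy Interchange: $192 · Harbor Overpass: $8,000 · Garrison Annex: $5,848

Fund the minimums — Summit Terminal $7,000; Harbor Overpass $8,000. Remaining pool $6,040.
Remaining pool split over remaining lane-miles 157.6: Bellamy Interchange 191.62 → $192; Garrison Annex 5,848.38 → $5,848.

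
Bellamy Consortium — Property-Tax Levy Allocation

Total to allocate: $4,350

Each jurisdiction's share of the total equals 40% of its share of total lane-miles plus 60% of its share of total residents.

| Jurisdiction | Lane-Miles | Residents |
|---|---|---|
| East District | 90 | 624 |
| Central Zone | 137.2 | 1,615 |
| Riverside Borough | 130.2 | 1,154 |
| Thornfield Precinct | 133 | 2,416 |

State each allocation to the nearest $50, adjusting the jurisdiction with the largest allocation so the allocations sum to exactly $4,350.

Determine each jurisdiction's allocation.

East District: $600 | Central Zone: $1,200 | Riverside Borough: $1,000 | Thornfield Precinct: $1,550

Lane-miles total 490.4; residents total 5,809.
Blended shares (40% lane-miles + 60% residents): East District 0.1379; Central Zone 0.2787; Riverside Borough 0.2254; Thornfield Precinct 0.3580.
Unrounded shares: East District 599.70; Central Zone 1,212.43; Riverside Borough 980.46; Thornfield Precinct 1,557.42.
Rounded to nearest $50: East District $600; Central Zone $1,200; Riverside Borough $1,000; Thornfield Precinct $1,550. Sum = $4,350.
Sum already equals the total — no adjustment.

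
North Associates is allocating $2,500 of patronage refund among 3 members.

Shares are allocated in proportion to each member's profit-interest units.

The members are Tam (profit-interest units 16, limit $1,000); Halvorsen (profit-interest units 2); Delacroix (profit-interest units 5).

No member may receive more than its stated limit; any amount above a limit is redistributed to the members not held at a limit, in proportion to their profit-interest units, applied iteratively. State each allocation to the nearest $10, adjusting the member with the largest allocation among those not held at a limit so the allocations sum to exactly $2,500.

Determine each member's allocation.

Sum of profit-interest units: 23.
Pro-rata shares before constraints: Tam 1,739.13; Halvorsen 217.39; Delacroix 543.48.
Capped: Tam ($1,000); remaining pool $1,500 reallocated over remaining profit-interest units 7.
Redistributed shares: Halvorsen 428.57 → $430; Delacroix 1,071.43 → $1,070.

Tam: $1,000 | Halvorsen: $430 | Delacroix: $1,070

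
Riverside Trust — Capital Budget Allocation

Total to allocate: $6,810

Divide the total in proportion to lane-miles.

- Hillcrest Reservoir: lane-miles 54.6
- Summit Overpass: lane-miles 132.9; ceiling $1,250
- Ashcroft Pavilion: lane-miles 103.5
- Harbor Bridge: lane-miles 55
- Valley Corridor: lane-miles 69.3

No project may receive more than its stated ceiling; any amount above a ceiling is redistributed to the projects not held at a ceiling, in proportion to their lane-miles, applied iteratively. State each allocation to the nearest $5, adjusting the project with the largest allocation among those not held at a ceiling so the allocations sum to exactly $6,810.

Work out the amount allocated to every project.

Sum of lane-miles: 415.3.
Proportional shares (ignoring caps): Hillcrest Reservoir 895.32; Summit Overpass 2,179.27; Ashcroft Pavilion 1,697.17; Harbor Bridge 901.88; Valley Corridor 1,136.37.
Held at cap: Summit Overpass ($1,250); remaining pool $5,560 reallocated over remaining lane-miles 282.4.
Shares after redistribution: Hillcrest Reservoir 1,074.99 → $1,075; Ashcroft Pavilion 2,037.75 → $2,040; Harbor Bridge 1,082.86 → $1,085; Valley Corridor 1,364.41 → $1,365.
Rounding difference −$5 applied to Ashcroft Pavilion → $2,035.

Hillcrest Reservoir: $1,075 | Summit Overpass: $1,250 | Ashcroft Pavilion: $2,035 | Harbor Bridge: $1,085 | Valley Corridor: $1,365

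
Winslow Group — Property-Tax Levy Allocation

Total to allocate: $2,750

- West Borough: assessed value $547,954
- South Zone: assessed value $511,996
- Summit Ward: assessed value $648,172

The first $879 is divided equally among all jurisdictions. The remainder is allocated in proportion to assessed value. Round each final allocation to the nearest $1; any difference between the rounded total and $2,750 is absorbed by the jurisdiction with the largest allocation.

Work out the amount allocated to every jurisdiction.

First tranche $879 split equally: $293 each.
Remainder $1,871 by assessed value (total 1,708,122): West Borough 600.20 → $600; South Zone 560.82 → $561; Summit Ward 709.98 → $710.
Totals: West Borough $293 + $600 = $893; South Zone $293 + $561 = $854; Summit Ward $293 + $710 = $1,003.

West Borough: $893 · South Zone: $854 · Summit Ward: $1,003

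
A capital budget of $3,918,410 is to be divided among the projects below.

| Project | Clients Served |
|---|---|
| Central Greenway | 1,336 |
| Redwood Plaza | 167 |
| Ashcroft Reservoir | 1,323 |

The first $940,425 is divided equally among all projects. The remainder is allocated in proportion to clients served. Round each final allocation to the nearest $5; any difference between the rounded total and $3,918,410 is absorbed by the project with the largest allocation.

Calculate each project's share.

$940,425 shared equally gives $313,475 per project.
Remainder $2,977,985 by clients served (total 2,826): Central Greenway 1,407,851.37 → $1,407,850; Redwood Plaza 175,981.42 → $175,980; Ashcroft Reservoir 1,394,152.21 → $1,394,150.
Rounding difference +$5 on remainder applied to Central Greenway.
Totals: Central Greenway $313,475 + $1,407,855 = $1,721,330; Redwood Plaza $313,475 + $175,980 = $489,455; Ashcroft Reservoir $313,475 + $1,394,150 = $1,707,625.

Central Greenway: $1,721,330; Redwood Plaza: $489,455; Ashcroft Reservoir: $1,707,625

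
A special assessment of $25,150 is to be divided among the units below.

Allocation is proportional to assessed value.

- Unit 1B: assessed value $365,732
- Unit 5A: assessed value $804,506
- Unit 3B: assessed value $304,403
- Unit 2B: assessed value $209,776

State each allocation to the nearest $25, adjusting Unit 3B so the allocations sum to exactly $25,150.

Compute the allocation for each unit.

Unit 1B: $5,450 | Unit 5A: $12,000 | Unit 3B: $4,575 | Unit 2B: $3,125

Total assessed value = 1,684,417.
Raw shares: Unit 1B 365,732/1,684,417 × $25,150 = 5,460.74; Unit 5A 804,506/1,684,417 × $25,150 = 12,012.06; Unit 3B 304,403/1,684,417 × $25,150 = 4,545.04; Unit 2B 209,776/1,684,417 × $25,150 = 3,132.16.
Rounded to nearest $25: Unit 1B $5,450; Unit 5A $12,000; Unit 3B $4,550; Unit 2B $3,125. Sum = $25,125.
Difference $25,150 − $25,125 = +$25 applied to Unit 3B: Unit 3B becomes $4,575.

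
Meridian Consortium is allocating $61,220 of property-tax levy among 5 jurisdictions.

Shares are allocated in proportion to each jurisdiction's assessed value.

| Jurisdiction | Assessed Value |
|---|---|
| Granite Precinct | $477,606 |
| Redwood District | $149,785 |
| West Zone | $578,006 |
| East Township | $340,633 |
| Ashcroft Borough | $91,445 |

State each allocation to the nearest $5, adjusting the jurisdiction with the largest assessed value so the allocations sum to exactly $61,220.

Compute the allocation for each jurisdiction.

Granite Precinct: $17,855 · Redwood District: $5,600 · West Zone: $21,610 · East Township: $12,735 · Ashcroft Borough: $3,420

Combined assessed value = 477,606 + 149,785 + 578,006 + 340,633 + 91,445 = 1,637,475.
Raw shares: Granite Precinct 17,856.17; Redwood District 5,599.99; West Zone 21,609.81; East Township 12,735.19; Ashcroft Borough 3,418.84.
Rounded to nearest $5: Granite Precinct $17,855; Redwood District $5,600; West Zone $21,610; East Township $12,735; Ashcroft Borough $3,420. Sum = $61,220.
No rounding difference to absorb.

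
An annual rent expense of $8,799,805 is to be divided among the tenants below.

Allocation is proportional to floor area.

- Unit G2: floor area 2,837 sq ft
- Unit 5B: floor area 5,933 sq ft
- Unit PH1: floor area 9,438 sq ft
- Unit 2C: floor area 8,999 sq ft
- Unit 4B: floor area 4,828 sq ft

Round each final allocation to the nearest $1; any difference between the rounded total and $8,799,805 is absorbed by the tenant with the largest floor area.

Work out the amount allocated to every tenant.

Unit G2: $779,305 | Unit 5B: $1,629,756 | Unit PH1: $2,592,558 | Unit 2C: $2,471,966 | Unit 4B: $1,326,220

Sum of floor area: 32,035.
Proportional shares: Unit G2 2,837/32,035 × $8,799,805 = 779,305.35; Unit 5B 5,933/32,035 × $8,799,805 = 1,629,756.30; Unit PH1 9,438/32,035 × $8,799,805 = 2,592,556.88; Unit 2C 8,999/32,035 × $8,799,805 = 2,471,966.45; Unit 4B 4,828/32,035 × $8,799,805 = 1,326,220.03.
At nearest $1: Unit G2 $779,305; Unit 5B $1,629,756; Unit PH1 $2,592,557; Unit 2C $2,471,966; Unit 4B $1,326,220. Sum = $8,799,804.
Difference $8,799,805 − $8,799,804 = +$1 applied to largest floor area (Unit PH1): Unit PH1 becomes $2,592,558.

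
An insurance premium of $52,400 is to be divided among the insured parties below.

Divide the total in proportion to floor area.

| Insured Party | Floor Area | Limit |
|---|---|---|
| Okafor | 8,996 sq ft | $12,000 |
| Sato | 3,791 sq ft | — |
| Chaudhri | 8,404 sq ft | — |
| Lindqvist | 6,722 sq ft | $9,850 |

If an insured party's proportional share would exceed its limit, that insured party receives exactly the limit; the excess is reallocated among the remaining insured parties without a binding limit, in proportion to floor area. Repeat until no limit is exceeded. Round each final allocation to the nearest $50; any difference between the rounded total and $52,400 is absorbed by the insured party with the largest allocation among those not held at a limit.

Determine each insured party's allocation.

Okafor: $12,000 | Sato: $9,500 | Chaudhri: $21,050 | Lindqvist: $9,850

Sum of floor area: 27,913.
Pro-rata shares before constraints: Okafor 16,887.84; Sato 7,116.70; Chaudhri 15,776.51; Lindqvist 12,618.95.
Cap binds for Okafor ($12,000), Lindqvist ($9,850); residual $30,550 reallocated over remaining floor area 12,195.
Redistributed shares: Sato 9,496.93 → $9,500; Chaudhri 21,053.07 → $21,050.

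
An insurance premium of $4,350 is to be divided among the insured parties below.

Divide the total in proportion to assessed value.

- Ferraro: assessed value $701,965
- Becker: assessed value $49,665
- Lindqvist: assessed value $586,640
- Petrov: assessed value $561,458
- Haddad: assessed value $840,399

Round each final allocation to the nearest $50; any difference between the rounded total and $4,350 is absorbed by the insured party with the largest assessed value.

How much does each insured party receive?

Ferraro: $1,100 · Becker: $100 · Lindqvist: $950 · Petrov: $900 · Haddad: $1,300

Combined assessed value = 2,740,127.
Unrounded shares: Ferraro 701,965/2,740,127 × $4,350 = 1,114.38; Becker 49,665/2,740,127 × $4,350 = 78.84; Lindqvist 586,640/2,740,127 × $4,350 = 931.30; Petrov 561,458/2,740,127 × $4,350 = 891.32; Haddad 840,399/2,740,127 × $4,350 = 1,334.15.
At nearest $50: Ferraro $1,100; Becker $100; Lindqvist $950; Petrov $900; Haddad $1,350. Sum = $4,400.
Difference $4,350 − $4,400 = −$50 applied to largest assessed value (Haddad): Haddad becomes $1,300.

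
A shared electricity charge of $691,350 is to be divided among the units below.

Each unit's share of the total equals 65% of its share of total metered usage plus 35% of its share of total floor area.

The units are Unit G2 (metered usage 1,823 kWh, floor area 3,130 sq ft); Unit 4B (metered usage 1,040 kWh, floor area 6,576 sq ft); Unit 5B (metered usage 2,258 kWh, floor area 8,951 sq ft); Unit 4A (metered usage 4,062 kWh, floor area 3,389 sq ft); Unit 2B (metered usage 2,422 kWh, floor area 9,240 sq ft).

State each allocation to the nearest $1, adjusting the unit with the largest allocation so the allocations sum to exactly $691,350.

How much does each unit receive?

Unit G2: $94,800 | Unit 4B: $91,132 | Unit 5B: $156,665 | Unit 4A: $183,502 | Unit 2B: $165,251

Totals — metered usage 11,605, floor area 31,286.
Blended shares (65% metered usage + 35% floor area): Unit G2 0.1371; Unit 4B 0.1318; Unit 5B 0.2266; Unit 4A 0.2654; Unit 2B 0.2390.
Proportional shares: Unit G2 94,799.65; Unit 4B 91,131.82; Unit 5B 156,664.88; Unit 4A 183,503.04; Unit 2B 165,250.60.
After rounding ($1): Unit G2 $94,800; Unit 4B $91,132; Unit 5B $156,665; Unit 4A $183,503; Unit 2B $165,251. Sum = $691,351.
Difference $691,350 − $691,351 = −$1 applied to largest allocation (Unit 4A): Unit 4A becomes $183,502.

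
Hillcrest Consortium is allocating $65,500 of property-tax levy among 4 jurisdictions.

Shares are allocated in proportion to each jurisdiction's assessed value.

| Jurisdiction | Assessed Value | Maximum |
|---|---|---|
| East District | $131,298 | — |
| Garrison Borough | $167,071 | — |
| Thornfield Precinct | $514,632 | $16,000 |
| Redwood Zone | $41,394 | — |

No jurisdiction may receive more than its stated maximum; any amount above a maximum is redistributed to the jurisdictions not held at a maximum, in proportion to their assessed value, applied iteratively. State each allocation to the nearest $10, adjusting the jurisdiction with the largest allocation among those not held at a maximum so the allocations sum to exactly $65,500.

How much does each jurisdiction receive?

Assessed value total: 854,395.
Unconstrained shares: East District 10,065.62; Garrison Borough 12,808.07; Thornfield Precinct 39,452.94; Redwood Zone 3,173.36.
Held at cap: Thornfield Precinct ($16,000); residual $49,500 reallocated over remaining assessed value 339,763.
Remaining shares: East District 19,128.78 → $19,130; Garrison Borough 24,340.54 → $24,340; Redwood Zone 6,030.68 → $6,030.

East District: $19,130 · Garrison Borough: $24,340 · Thornfield Precinct: $16,000 · Redwood Zone: $6,030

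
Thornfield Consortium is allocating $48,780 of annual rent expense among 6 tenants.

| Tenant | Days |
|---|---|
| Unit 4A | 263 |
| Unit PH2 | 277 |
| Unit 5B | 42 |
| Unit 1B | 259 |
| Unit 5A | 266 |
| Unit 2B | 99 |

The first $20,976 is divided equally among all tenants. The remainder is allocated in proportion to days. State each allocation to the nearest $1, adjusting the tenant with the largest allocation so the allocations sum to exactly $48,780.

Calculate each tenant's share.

$20,976 shared equally gives $3,496 per tenant.
Remainder $27,804 by days (total 1,206): Unit 4A 6,063.39 → $6,063; Unit PH2 6,386.16 → $6,386; Unit 5B 968.30 → $968; Unit 1B 5,971.17 → $5,971; Unit 5A 6,132.56 → $6,133; Unit 2B 2,282.42 → $2,282.
Rounding difference +$1 on remainder applied to Unit PH2.
Totals: Unit 4A $3,496 + $6,063 = $9,559; Unit PH2 $3,496 + $6,387 = $9,883; Unit 5B $3,496 + $968 = $4,464; Unit 1B $3,496 + $5,971 = $9,467; Unit 5A $3,496 + $6,133 = $9,629; Unit 2B $3,496 + $2,282 = $5,778.

Unit 4A: $9,559 | Unit PH2: $9,883 | Unit 5B: $4,464 | Unit 1B: $9,467 | Unit 5A: $9,629 | Unit 2B: $5,778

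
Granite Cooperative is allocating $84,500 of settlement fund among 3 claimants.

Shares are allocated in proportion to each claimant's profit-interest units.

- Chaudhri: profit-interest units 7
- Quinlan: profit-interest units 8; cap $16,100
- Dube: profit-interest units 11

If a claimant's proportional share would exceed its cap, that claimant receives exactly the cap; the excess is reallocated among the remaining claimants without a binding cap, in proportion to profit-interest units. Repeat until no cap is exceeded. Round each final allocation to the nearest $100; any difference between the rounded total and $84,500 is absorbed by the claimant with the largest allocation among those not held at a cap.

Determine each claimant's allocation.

Chaudhri: $26,600 | Quinlan: $16,100 | Dube: $41,800

Profit-interest units total: 26.
Proportional shares (ignoring caps): Chaudhri 22,750.00; Quinlan 26,000.00; Dube 35,750.00.
Held at cap: Quinlan ($16,100); residual $68,400 reallocated over remaining profit-interest units 18.
Shares after redistribution: Chaudhri 26,600.00 → $26,600; Dube 41,800.00 → $41,800.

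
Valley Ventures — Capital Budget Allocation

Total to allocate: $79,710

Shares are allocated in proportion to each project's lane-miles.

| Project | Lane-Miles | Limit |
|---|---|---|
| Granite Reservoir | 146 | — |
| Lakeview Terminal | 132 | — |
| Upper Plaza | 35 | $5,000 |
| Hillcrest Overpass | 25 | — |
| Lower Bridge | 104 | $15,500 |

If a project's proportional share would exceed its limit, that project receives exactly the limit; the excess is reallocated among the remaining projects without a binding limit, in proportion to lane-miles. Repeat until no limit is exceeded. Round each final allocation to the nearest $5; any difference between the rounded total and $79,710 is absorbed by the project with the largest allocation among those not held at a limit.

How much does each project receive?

Combined lane-miles = 442.
Proportional shares (ignoring caps): Granite Reservoir 26,329.55; Lakeview Terminal 23,804.80; Upper Plaza 6,311.88; Hillcrest Overpass 4,508.48; Lower Bridge 18,755.29.
Capped: Upper Plaza ($5,000), Lower Bridge ($15,500); residual $59,210 reallocated over remaining lane-miles 303.
Remaining shares: Granite Reservoir 28,530.23 → $28,530; Lakeview Terminal 25,794.46 → $25,795; Hillcrest Overpass 4,885.31 → $4,885.

Granite Reservoir: $28,530 | Lakeview Terminal: $25,795 | Upper Plaza: $5,000 | Hillcrest Overpass: $4,885 | Lower Bridge: $15,500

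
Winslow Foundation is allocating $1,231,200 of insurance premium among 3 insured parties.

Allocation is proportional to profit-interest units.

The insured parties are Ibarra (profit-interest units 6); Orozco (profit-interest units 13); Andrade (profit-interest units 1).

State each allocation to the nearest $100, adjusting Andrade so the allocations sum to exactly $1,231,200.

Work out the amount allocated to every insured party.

Ibarra: $369,400 · Orozco: $800,300 · Andrade: $61,500

Sum of profit-interest units: 20.
Proportional shares: Ibarra 6/20 × $1,231,200 = 369,360.00; Orozco 13/20 × $1,231,200 = 800,280.00; Andrade 1/20 × $1,231,200 = 61,560.00.
Rounded to nearest $100: Ibarra $369,400; Orozco $800,300; Andrade $61,600. Sum = $1,231,300.
Difference $1,231,200 − $1,231,300 = −$100 applied to Andrade: Andrade becomes $61,500.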